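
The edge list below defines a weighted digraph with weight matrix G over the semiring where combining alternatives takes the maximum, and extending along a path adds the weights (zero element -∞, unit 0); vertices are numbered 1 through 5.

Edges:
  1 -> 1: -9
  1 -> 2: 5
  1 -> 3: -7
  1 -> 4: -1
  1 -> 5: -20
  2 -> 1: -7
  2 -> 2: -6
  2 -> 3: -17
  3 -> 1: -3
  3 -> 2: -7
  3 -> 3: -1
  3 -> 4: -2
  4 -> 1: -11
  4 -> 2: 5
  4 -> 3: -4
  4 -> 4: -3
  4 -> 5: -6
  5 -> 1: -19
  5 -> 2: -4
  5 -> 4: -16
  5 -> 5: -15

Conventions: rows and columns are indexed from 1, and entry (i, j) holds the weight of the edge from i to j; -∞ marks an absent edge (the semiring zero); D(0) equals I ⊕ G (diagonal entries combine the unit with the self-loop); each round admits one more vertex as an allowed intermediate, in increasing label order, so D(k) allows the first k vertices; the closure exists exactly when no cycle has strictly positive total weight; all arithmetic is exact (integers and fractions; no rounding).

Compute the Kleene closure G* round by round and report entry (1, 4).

D(0):
  [0, 5, -7, -1, -20]
  [-7, 0, -17, -∞, -∞]
  [-3, -7, 0, -2, -∞]
  [-11, 5, -4, 0, -6]
  [-19, -4, -∞, -16, 0]
D(1):
  [0, 5, -7, -1, -20]
  [-7, 0, -14, -8, -27]
  [-3, 2, 0, -2, -23]
  [-11, 5, -4, 0, -6]
  [-19, -4, -26, -16, 0]
D(2):
  [0, 5, -7, -1, -20]
  [-7, 0, -14, -8, -27]
  [-3, 2, 0, -2, -23]
  [-2, 5, -4, 0, -6]
  [-11, -4, -18, -12, 0]
D(3):
  [0, 5, -7, -1, -20]
  [-7, 0, -14, -8, -27]
  [-3, 2, 0, -2, -23]
  [-2, 5, -4, 0, -6]
  [-11, -4, -18, -12, 0]
D(4):
  [0, 5, -5, -1, -7]
  [-7, 0, -12, -8, -14]
  [-3, 3, 0, -2, -8]
  [-2, 5, -4, 0, -6]
  [-11, -4, -16, -12, 0]
D(5):
  [0, 5, -5, -1, -7]
  [-7, 0, -12, -8, -14]
  [-3, 3, 0, -2, -8]
  [-2, 5, -4, 0, -6]
  [-11, -4, -16, -12, 0]
Answer: G*[1][4] = -1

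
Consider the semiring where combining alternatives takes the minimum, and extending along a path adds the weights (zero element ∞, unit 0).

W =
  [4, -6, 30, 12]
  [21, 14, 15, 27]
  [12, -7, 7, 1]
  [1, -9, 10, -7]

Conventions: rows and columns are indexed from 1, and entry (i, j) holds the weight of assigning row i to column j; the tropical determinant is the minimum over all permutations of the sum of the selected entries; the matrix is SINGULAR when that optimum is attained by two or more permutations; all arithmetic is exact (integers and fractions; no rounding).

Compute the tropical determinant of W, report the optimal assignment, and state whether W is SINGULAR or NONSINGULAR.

σ = (1, 2, 3, 4): 4 + 14 + 7 + (-7) = 18
σ = (1, 2, 4, 3): 4 + 14 + 1 + 10 = 29
σ = (1, 3, 2, 4): 4 + 15 + (-7) + (-7) = 5
σ = (1, 3, 4, 2): 4 + 15 + 1 + (-9) = 11
σ = (1, 4, 2, 3): 4 + 27 + (-7) + 10 = 34
σ = (1, 4, 3, 2): 4 + 27 + 7 + (-9) = 29
σ = (2, 1, 3, 4): (-6) + 21 + 7 + (-7) = 15
σ = (2, 1, 4, 3): (-6) + 21 + 1 + 10 = 26
σ = (2, 3, 1, 4): (-6) + 15 + 12 + (-7) = 14
σ = (2, 3, 4, 1): (-6) + 15 + 1 + 1 = 11
σ = (2, 4, 1, 3): (-6) + 27 + 12 + 10 = 43
σ = (2, 4, 3, 1): (-6) + 27 + 7 + 1 = 29
σ = (3, 1, 2, 4): 30 + 21 + (-7) + (-7) = 37
σ = (3, 1, 4, 2): 30 + 21 + 1 + (-9) = 43
σ = (3, 2, 1, 4): 30 + 14 + 12 + (-7) = 49
σ = (3, 2, 4, 1): 30 + 14 + 1 + 1 = 46
σ = (3, 4, 1, 2): 30 + 27 + 12 + (-9) = 60
σ = (3, 4, 2, 1): 30 + 27 + (-7) + 1 = 51
σ = (4, 1, 2, 3): 12 + 21 + (-7) + 10 = 36
σ = (4, 1, 3, 2): 12 + 21 + 7 + (-9) = 31
σ = (4, 2, 1, 3): 12 + 14 + 12 + 10 = 48
σ = (4, 2, 3, 1): 12 + 14 + 7 + 1 = 34
σ = (4, 3, 1, 2): 12 + 15 + 12 + (-9) = 30
σ = (4, 3, 2, 1): 12 + 15 + (-7) + 1 = 21
Optimal value attained by: σ = (1, 3, 2, 4).
Answer: det⊕(W) = 5; verdict: NONSINGULAR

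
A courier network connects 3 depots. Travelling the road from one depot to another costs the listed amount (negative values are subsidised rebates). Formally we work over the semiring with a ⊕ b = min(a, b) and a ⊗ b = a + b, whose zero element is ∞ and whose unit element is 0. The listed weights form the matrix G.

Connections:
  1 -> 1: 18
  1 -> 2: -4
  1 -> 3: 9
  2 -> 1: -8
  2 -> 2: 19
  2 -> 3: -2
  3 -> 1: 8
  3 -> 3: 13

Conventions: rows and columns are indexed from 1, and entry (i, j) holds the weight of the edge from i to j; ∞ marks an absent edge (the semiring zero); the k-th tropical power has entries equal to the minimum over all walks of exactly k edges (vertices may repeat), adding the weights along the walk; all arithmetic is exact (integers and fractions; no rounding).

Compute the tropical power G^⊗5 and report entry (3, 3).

G^⊗2:
  [-12, 14, -6]
  [6, -12, 1]
  [21, 4, 17]
G^⊗3:
  [2, -16, -3]
  [-20, 2, -14]
  [-4, 17, 2]
G^⊗4:
  [-24, -2, -18]
  [-6, -24, -11]
  [9, -8, 5]
G^⊗5:
  [-10, -28, -15]
  [-32, -10, -26]
  [-16, 5, -10]
Key observation: the optimum is the walk 3->1->2->1->2->3, with weight 8 + (-4) + (-8) + (-4) + (-2) = -10.
Optimal value attained by: walk 3->1->2->1->2->3.
Answer: (G^⊗5)[3][3] = -10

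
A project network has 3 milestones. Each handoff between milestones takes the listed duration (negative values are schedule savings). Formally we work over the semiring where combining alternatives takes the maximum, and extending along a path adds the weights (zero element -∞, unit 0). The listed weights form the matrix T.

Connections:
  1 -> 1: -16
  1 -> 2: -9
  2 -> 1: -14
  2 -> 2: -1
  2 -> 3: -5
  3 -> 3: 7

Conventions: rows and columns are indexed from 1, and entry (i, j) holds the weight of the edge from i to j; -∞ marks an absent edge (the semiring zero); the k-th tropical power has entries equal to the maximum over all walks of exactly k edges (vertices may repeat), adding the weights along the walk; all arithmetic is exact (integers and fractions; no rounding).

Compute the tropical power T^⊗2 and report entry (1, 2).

T^⊗2:
  [-23, -10, -14]
  [-15, -2, 2]
  [-∞, -∞, 14]
Key observation: the optimum is the walk 1->2->2, with weight (-9) + (-1) = -10.
Optimal value attained by: walk 1->2->2.
Answer: (T^⊗2)[1][2] = -10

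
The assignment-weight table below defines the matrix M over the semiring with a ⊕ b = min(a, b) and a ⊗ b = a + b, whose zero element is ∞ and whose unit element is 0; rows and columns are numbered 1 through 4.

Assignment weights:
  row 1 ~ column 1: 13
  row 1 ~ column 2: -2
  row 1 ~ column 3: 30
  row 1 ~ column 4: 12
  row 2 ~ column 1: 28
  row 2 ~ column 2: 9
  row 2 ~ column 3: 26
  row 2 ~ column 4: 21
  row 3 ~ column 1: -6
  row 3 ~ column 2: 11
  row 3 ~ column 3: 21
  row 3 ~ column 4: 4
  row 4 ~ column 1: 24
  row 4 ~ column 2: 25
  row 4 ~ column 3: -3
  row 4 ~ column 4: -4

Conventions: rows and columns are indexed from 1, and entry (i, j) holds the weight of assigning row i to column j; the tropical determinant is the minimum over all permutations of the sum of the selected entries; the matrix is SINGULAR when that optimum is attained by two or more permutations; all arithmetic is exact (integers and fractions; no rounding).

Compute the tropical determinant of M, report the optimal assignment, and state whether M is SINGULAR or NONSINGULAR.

σ = (1, 2, 3, 4): 13 + 9 + 21 + (-4) = 39
σ = (1, 2, 4, 3): 13 + 9 + 4 + (-3) = 23
σ = (1, 3, 2, 4): 13 + 26 + 11 + (-4) = 46
σ = (1, 3, 4, 2): 13 + 26 + 4 + 25 = 68
σ = (1, 4, 2, 3): 13 + 21 + 11 + (-3) = 42
σ = (1, 4, 3, 2): 13 + 21 + 21 + 25 = 80
σ = (2, 1, 3, 4): (-2) + 28 + 21 + (-4) = 43
σ = (2, 1, 4, 3): (-2) + 28 + 4 + (-3) = 27
σ = (2, 3, 1, 4): (-2) + 26 + (-6) + (-4) = 14
σ = (2, 3, 4, 1): (-2) + 26 + 4 + 24 = 52
σ = (2, 4, 1, 3): (-2) + 21 + (-6) + (-3) = 10
σ = (2, 4, 3, 1): (-2) + 21 + 21 + 24 = 64
σ = (3, 1, 2, 4): 30 + 28 + 11 + (-4) = 65
σ = (3, 1, 4, 2): 30 + 28 + 4 + 25 = 87
σ = (3, 2, 1, 4): 30 + 9 + (-6) + (-4) = 29
σ = (3, 2, 4, 1): 30 + 9 + 4 + 24 = 67
σ = (3, 4, 1, 2): 30 + 21 + (-6) + 25 = 70
σ = (3, 4, 2, 1): 30 + 21 + 11 + 24 = 86
σ = (4, 1, 2, 3): 12 + 28 + 11 + (-3) = 48
σ = (4, 1, 3, 2): 12 + 28 + 21 + 25 = 86
σ = (4, 2, 1, 3): 12 + 9 + (-6) + (-3) = 12
σ = (4, 2, 3, 1): 12 + 9 + 21 + 24 = 66
σ = (4, 3, 1, 2): 12 + 26 + (-6) + 25 = 57
σ = (4, 3, 2, 1): 12 + 26 + 11 + 24 = 73
Optimal value attained by: σ = (2, 4, 1, 3).
Answer: det⊕(M) = 10; verdict: NONSINGULAR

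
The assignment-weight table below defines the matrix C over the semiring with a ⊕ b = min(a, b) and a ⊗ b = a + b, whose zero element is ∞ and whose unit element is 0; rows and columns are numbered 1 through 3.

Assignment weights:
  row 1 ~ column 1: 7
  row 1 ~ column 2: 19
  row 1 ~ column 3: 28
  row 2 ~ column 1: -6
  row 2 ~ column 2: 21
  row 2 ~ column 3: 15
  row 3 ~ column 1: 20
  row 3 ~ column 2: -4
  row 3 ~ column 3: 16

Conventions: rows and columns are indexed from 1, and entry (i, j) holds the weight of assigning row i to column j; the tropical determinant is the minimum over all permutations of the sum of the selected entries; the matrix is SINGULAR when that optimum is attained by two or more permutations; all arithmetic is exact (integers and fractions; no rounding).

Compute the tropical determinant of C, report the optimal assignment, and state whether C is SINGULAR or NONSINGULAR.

σ = (1, 2, 3): 7 + 21 + 16 = 44
σ = (1, 3, 2): 7 + 15 + (-4) = 18
σ = (2, 1, 3): 19 + (-6) + 16 = 29
σ = (2, 3, 1): 19 + 15 + 20 = 54
σ = (3, 1, 2): 28 + (-6) + (-4) = 18
σ = (3, 2, 1): 28 + 21 + 20 = 69
Optimal value attained by: σ = (1, 3, 2).
Answer: det⊕(C) = 18; verdict: SINGULAR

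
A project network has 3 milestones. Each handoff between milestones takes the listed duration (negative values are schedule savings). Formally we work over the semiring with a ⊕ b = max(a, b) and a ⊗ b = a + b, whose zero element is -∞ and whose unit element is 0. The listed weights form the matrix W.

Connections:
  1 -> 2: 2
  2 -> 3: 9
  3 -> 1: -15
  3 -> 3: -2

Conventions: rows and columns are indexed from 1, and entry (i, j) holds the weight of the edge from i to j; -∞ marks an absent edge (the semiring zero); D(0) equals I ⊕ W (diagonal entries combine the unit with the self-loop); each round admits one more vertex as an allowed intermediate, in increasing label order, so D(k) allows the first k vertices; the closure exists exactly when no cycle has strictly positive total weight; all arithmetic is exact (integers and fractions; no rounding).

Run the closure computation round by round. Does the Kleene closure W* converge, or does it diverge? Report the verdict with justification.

D(0):
  [0, 2, -∞]
  [-∞, 0, 9]
  [-15, -∞, 0]
D(1):
  [0, 2, -∞]
  [-∞, 0, 9]
  [-15, -13, 0]
D(2):
  [0, 2, 11]
  [-∞, 0, 9]
  [-15, -13, 0]
D(3):
  [0, 2, 11]
  [-6, 0, 9]
  [-15, -13, 0]
Key observation: every diagonal entry stays at the unit through all rounds, so no improving cycle exists.
Answer: CONVERGES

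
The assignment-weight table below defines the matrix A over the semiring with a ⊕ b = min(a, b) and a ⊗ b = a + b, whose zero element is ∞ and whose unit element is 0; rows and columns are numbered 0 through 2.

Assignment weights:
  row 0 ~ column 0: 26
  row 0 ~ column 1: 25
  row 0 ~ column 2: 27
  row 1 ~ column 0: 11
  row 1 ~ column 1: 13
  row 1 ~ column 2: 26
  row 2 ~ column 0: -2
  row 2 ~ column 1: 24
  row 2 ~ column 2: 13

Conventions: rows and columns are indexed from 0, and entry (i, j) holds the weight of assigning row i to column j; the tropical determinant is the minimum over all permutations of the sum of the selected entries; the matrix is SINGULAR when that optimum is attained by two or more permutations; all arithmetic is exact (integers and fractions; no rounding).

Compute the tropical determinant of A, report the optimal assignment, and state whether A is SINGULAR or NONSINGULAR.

σ = (0, 1, 2): 26 + 13 + 13 = 52
σ = (0, 2, 1): 26 + 26 + 24 = 76
σ = (1, 0, 2): 25 + 11 + 13 = 49
σ = (1, 2, 0): 25 + 26 + (-2) = 49
σ = (2, 0, 1): 27 + 11 + 24 = 62
σ = (2, 1, 0): 27 + 13 + (-2) = 38
Optimal value attained by: σ = (2, 1, 0).
Answer: det⊕(A) = 38; verdict: NONSINGULAR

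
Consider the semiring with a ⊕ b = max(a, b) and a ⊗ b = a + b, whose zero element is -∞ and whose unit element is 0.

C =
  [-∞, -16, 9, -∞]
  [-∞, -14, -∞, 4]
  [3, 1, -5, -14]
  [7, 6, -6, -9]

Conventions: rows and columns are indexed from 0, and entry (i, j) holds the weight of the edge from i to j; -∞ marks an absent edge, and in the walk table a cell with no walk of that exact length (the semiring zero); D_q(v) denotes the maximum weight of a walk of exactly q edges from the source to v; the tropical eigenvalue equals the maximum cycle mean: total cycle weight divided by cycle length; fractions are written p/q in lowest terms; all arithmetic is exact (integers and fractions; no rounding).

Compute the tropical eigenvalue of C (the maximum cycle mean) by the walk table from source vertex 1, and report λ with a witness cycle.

q=0: [-∞, 0, -∞, -∞]
q=1: [-∞, -14, -∞, 4]
q=2: [11, 10, -2, -5]
q=3: [2, 1, 20, 14]
q=4: [23, 21, 15, 6]
Optimal cycle mean attained by: cycle 0->2->0, total 9 + 3, length 2.
Answer: λ = 6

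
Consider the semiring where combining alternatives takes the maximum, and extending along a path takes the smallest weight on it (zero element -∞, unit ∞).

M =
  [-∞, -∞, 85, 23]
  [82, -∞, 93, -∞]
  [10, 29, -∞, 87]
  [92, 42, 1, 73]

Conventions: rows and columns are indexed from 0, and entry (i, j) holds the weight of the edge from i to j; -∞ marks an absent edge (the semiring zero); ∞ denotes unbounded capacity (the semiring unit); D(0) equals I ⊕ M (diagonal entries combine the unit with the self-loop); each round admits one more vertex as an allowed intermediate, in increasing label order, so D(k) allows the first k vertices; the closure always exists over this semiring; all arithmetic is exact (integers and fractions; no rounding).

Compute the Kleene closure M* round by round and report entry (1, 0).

D(0):
  [∞, -∞, 85, 23]
  [82, ∞, 93, -∞]
  [10, 29, ∞, 87]
  [92, 42, 1, ∞]
D(1):
  [∞, -∞, 85, 23]
  [82, ∞, 93, 23]
  [10, 29, ∞, 87]
  [92, 42, 85, ∞]
D(2):
  [∞, -∞, 85, 23]
  [82, ∞, 93, 23]
  [29, 29, ∞, 87]
  [92, 42, 85, ∞]
D(3):
  [∞, 29, 85, 85]
  [82, ∞, 93, 87]
  [29, 29, ∞, 87]
  [92, 42, 85, ∞]
D(4):
  [∞, 42, 85, 85]
  [87, ∞, 93, 87]
  [87, 42, ∞, 87]
  [92, 42, 85, ∞]
Answer: M*[1][0] = 87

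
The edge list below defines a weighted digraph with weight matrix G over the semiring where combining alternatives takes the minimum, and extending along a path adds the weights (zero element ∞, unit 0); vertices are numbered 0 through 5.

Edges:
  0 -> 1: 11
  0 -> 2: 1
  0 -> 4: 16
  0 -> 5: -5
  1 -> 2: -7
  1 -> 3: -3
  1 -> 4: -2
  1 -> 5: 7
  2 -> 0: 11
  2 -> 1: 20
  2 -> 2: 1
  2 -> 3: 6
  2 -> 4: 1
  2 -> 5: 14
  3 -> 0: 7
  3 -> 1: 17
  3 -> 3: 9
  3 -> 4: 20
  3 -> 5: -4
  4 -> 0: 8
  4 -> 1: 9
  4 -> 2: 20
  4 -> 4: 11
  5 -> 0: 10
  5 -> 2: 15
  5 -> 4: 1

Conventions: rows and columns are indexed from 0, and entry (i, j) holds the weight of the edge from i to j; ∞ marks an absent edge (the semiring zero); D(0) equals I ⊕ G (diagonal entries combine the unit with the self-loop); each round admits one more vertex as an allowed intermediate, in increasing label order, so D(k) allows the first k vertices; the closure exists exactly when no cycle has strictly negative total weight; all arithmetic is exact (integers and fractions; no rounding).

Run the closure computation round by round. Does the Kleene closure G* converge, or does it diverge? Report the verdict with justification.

D(0):
  [0, 11, 1, ∞, 16, -5]
  [∞, 0, -7, -3, -2, 7]
  [11, 20, 0, 6, 1, 14]
  [7, 17, ∞, 0, 20, -4]
  [8, 9, 20, ∞, 0, ∞]
  [10, ∞, 15, ∞, 1, 0]
D(1):
  [0, 11, 1, ∞, 16, -5]
  [∞, 0, -7, -3, -2, 7]
  [11, 20, 0, 6, 1, 6]
  [7, 17, 8, 0, 20, -4]
  [8, 9, 9, ∞, 0, 3]
  [10, 21, 11, ∞, 1, 0]
D(2):
  [0, 11, 1, 8, 9, -5]
  [∞, 0, -7, -3, -2, 7]
  [11, 20, 0, 6, 1, 6]
  [7, 17, 8, 0, 15, -4]
  [8, 9, 2, 6, 0, 3]
  [10, 21, 11, 18, 1, 0]
D(3):
  [0, 11, 1, 7, 2, -5]
  [4, 0, -7, -3, -6, -1]
  [11, 20, 0, 6, 1, 6]
  [7, 17, 8, 0, 9, -4]
  [8, 9, 2, 6, 0, 3]
  [10, 21, 11, 17, 1, 0]
D(4):
  [0, 11, 1, 7, 2, -5]
  [4, 0, -7, -3, -6, -7]
  [11, 20, 0, 6, 1, 2]
  [7, 17, 8, 0, 9, -4]
  [8, 9, 2, 6, 0, 2]
  [10, 21, 11, 17, 1, 0]
D(5):
  [0, 11, 1, 7, 2, -5]
  [2, 0, -7, -3, -6, -7]
  [9, 10, 0, 6, 1, 2]
  [7, 17, 8, 0, 9, -4]
  [8, 9, 2, 6, 0, 2]
  [9, 10, 3, 7, 1, 0]
D(6):
  [0, 5, -2, 2, -4, -5]
  [2, 0, -7, -3, -6, -7]
  [9, 10, 0, 6, 1, 2]
  [5, 6, -1, 0, -3, -4]
  [8, 9, 2, 6, 0, 2]
  [9, 10, 3, 7, 1, 0]
Key observation: every diagonal entry stays at the unit through all rounds, so no improving cycle exists.
Answer: CONVERGES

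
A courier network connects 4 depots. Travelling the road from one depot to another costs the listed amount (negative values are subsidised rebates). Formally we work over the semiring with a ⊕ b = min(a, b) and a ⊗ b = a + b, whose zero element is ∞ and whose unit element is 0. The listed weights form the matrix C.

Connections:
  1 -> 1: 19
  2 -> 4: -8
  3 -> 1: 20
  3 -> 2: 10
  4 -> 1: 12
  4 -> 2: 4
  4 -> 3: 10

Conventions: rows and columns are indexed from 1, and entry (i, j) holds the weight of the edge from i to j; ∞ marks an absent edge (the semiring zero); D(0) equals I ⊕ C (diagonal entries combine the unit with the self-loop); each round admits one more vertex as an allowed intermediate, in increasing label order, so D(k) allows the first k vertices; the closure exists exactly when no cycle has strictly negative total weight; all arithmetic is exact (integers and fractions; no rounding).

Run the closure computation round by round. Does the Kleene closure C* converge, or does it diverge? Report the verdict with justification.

D(0):
  [0, ∞, ∞, ∞]
  [∞, 0, ∞, -8]
  [20, 10, 0, ∞]
  [12, 4, 10, 0]
D(1):
  [0, ∞, ∞, ∞]
  [∞, 0, ∞, -8]
  [20, 10, 0, ∞]
  [12, 4, 10, 0]
Detection: at round 2, diagonal entry (4, 4) turns strictly negative.
Key observation: the cycle 4->2->4 has total weight 4 + (-8), which is strictly negative.
Answer: DIVERGES — negative cycle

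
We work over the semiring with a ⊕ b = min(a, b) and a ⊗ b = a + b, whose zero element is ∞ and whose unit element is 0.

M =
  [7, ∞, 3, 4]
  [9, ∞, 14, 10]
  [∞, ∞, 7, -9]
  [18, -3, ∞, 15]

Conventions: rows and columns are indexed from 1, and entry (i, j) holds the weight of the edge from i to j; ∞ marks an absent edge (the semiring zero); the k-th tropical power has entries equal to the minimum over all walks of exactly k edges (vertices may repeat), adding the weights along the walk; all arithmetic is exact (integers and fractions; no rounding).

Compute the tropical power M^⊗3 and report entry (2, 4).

M^⊗2:
  [14, 1, 10, -6]
  [16, 7, 12, 5]
  [9, -12, 14, -2]
  [6, 12, 11, 7]
M^⊗3:
  [10, -9, 15, 1]
  [16, 2, 19, 3]
  [-3, -5, 2, -2]
  [13, 4, 9, 2]
Key observation: the optimum is the walk 2->1->3->4, with weight 9 + 3 + (-9) = 3.
Optimal value attained by: walk 2->1->3->4.
Answer: (M^⊗3)[2][4] = 3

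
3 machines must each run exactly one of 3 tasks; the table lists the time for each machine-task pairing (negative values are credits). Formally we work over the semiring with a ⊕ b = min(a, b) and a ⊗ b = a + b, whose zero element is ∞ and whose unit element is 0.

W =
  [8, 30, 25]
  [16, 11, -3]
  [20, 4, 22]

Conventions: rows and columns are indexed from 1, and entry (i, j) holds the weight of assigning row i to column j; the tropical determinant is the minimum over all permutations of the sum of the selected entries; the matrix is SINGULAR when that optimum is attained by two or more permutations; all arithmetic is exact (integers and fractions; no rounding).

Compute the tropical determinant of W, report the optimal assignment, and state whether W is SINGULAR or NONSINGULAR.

σ = (1, 2, 3): 8 + 11 + 22 = 41
σ = (1, 3, 2): 8 + (-3) + 4 = 9
σ = (2, 1, 3): 30 + 16 + 22 = 68
σ = (2, 3, 1): 30 + (-3) + 20 = 47
σ = (3, 1, 2): 25 + 16 + 4 = 45
σ = (3, 2, 1): 25 + 11 + 20 = 56
Optimal value attained by: σ = (1, 3, 2).
Answer: det⊕(W) = 9; verdict: NONSINGULAR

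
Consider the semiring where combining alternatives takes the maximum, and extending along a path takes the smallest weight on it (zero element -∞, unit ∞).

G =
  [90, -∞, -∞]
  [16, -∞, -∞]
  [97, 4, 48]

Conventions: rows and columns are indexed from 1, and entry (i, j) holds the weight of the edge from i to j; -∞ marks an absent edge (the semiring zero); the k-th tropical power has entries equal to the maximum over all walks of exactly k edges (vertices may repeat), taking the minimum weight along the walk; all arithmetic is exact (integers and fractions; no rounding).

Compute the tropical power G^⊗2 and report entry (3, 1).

G^⊗2:
  [90, -∞, -∞]
  [16, -∞, -∞]
  [90, 4, 48]
Key observation: the optimum is the walk 3->1->1, with weight 97 min 90 = 90.
Optimal value attained by: walk 3->1->1.
Answer: (G^⊗2)[3][1] = 90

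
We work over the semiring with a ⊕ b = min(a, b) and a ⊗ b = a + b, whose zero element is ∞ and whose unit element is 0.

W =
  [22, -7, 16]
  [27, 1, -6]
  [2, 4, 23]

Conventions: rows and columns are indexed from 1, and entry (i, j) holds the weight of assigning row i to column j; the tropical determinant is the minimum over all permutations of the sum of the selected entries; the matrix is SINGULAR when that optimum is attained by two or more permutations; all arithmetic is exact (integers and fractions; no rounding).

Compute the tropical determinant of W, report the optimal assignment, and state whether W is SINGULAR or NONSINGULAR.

σ = (1, 2, 3): 22 + 1 + 23 = 46
σ = (1, 3, 2): 22 + (-6) + 4 = 20
σ = (2, 1, 3): (-7) + 27 + 23 = 43
σ = (2, 3, 1): (-7) + (-6) + 2 = -11
σ = (3, 1, 2): 16 + 27 + 4 = 47
σ = (3, 2, 1): 16 + 1 + 2 = 19
Optimal value attained by: σ = (2, 3, 1).
Answer: det⊕(W) = -11; verdict: NONSINGULAR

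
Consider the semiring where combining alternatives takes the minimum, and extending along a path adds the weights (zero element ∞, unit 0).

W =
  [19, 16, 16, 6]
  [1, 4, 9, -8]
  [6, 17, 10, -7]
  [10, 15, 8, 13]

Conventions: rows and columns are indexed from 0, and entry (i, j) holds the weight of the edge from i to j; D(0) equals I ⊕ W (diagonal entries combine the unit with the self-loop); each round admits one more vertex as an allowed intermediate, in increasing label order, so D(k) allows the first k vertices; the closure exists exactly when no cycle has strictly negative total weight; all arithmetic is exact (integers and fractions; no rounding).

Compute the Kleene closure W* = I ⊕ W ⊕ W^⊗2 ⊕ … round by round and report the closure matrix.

D(0):
  [0, 16, 16, 6]
  [1, 0, 9, -8]
  [6, 17, 0, -7]
  [10, 15, 8, 0]
D(1):
  [0, 16, 16, 6]
  [1, 0, 9, -8]
  [6, 17, 0, -7]
  [10, 15, 8, 0]
D(2):
  [0, 16, 16, 6]
  [1, 0, 9, -8]
  [6, 17, 0, -7]
  [10, 15, 8, 0]
D(3):
  [0, 16, 16, 6]
  [1, 0, 9, -8]
  [6, 17, 0, -7]
  [10, 15, 8, 0]
D(4):
  [0, 16, 14, 6]
  [1, 0, 0, -8]
  [3, 8, 0, -7]
  [10, 15, 8, 0]
Answer: W* = [[0, 16, 14, 6], [1, 0, 0, -8], [3, 8, 0, -7], [10, 15, 8, 0]]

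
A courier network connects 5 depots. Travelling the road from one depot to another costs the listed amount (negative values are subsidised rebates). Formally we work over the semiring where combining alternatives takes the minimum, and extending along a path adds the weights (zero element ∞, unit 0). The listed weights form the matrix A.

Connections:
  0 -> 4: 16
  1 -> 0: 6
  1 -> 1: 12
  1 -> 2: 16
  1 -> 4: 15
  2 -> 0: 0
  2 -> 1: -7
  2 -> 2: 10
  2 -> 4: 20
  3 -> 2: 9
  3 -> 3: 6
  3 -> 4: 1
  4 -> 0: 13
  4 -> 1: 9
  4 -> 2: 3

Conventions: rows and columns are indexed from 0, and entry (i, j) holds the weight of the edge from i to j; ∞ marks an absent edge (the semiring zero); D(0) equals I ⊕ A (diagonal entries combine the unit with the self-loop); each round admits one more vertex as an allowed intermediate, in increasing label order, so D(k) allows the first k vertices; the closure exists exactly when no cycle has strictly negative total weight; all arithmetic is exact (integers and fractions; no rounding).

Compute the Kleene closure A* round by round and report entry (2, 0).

D(0):
  [0, ∞, ∞, ∞, 16]
  [6, 0, 16, ∞, 15]
  [0, -7, 0, ∞, 20]
  [∞, ∞, 9, 0, 1]
  [13, 9, 3, ∞, 0]
D(1):
  [0, ∞, ∞, ∞, 16]
  [6, 0, 16, ∞, 15]
  [0, -7, 0, ∞, 16]
  [∞, ∞, 9, 0, 1]
  [13, 9, 3, ∞, 0]
D(2):
  [0, ∞, ∞, ∞, 16]
  [6, 0, 16, ∞, 15]
  [-1, -7, 0, ∞, 8]
  [∞, ∞, 9, 0, 1]
  [13, 9, 3, ∞, 0]
D(3):
  [0, ∞, ∞, ∞, 16]
  [6, 0, 16, ∞, 15]
  [-1, -7, 0, ∞, 8]
  [8, 2, 9, 0, 1]
  [2, -4, 3, ∞, 0]
D(4):
  [0, ∞, ∞, ∞, 16]
  [6, 0, 16, ∞, 15]
  [-1, -7, 0, ∞, 8]
  [8, 2, 9, 0, 1]
  [2, -4, 3, ∞, 0]
D(5):
  [0, 12, 19, ∞, 16]
  [6, 0, 16, ∞, 15]
  [-1, -7, 0, ∞, 8]
  [3, -3, 4, 0, 1]
  [2, -4, 3, ∞, 0]
Answer: A*[2][0] = -1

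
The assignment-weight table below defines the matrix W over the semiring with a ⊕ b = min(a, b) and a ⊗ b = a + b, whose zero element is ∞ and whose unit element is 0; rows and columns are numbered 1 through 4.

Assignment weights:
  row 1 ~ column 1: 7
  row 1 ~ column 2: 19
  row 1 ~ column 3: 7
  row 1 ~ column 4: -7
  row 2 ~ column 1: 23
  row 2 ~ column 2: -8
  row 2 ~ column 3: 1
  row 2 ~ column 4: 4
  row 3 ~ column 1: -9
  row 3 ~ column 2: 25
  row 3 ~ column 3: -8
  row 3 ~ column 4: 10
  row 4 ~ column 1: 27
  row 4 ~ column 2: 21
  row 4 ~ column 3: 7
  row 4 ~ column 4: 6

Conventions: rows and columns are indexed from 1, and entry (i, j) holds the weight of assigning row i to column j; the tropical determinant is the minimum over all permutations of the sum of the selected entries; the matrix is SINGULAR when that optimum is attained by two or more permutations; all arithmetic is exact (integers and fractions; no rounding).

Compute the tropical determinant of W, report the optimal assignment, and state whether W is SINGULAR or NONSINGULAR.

σ = (1, 2, 3, 4): 7 + (-8) + (-8) + 6 = -3
σ = (1, 2, 4, 3): 7 + (-8) + 10 + 7 = 16
σ = (1, 3, 2, 4): 7 + 1 + 25 + 6 = 39
σ = (1, 3, 4, 2): 7 + 1 + 10 + 21 = 39
σ = (1, 4, 2, 3): 7 + 4 + 25 + 7 = 43
σ = (1, 4, 3, 2): 7 + 4 + (-8) + 21 = 24
σ = (2, 1, 3, 4): 19 + 23 + (-8) + 6 = 40
σ = (2, 1, 4, 3): 19 + 23 + 10 + 7 = 59
σ = (2, 3, 1, 4): 19 + 1 + (-9) + 6 = 17
σ = (2, 3, 4, 1): 19 + 1 + 10 + 27 = 57
σ = (2, 4, 1, 3): 19 + 4 + (-9) + 7 = 21
σ = (2, 4, 3, 1): 19 + 4 + (-8) + 27 = 42
σ = (3, 1, 2, 4): 7 + 23 + 25 + 6 = 61
σ = (3, 1, 4, 2): 7 + 23 + 10 + 21 = 61
σ = (3, 2, 1, 4): 7 + (-8) + (-9) + 6 = -4
σ = (3, 2, 4, 1): 7 + (-8) + 10 + 27 = 36
σ = (3, 4, 1, 2): 7 + 4 + (-9) + 21 = 23
σ = (3, 4, 2, 1): 7 + 4 + 25 + 27 = 63
σ = (4, 1, 2, 3): (-7) + 23 + 25 + 7 = 48
σ = (4, 1, 3, 2): (-7) + 23 + (-8) + 21 = 29
σ = (4, 2, 1, 3): (-7) + (-8) + (-9) + 7 = -17
σ = (4, 2, 3, 1): (-7) + (-8) + (-8) + 27 = 4
σ = (4, 3, 1, 2): (-7) + 1 + (-9) + 21 = 6
σ = (4, 3, 2, 1): (-7) + 1 + 25 + 27 = 46
Optimal value attained by: σ = (4, 2, 1, 3).
Answer: det⊕(W) = -17; verdict: NONSINGULAR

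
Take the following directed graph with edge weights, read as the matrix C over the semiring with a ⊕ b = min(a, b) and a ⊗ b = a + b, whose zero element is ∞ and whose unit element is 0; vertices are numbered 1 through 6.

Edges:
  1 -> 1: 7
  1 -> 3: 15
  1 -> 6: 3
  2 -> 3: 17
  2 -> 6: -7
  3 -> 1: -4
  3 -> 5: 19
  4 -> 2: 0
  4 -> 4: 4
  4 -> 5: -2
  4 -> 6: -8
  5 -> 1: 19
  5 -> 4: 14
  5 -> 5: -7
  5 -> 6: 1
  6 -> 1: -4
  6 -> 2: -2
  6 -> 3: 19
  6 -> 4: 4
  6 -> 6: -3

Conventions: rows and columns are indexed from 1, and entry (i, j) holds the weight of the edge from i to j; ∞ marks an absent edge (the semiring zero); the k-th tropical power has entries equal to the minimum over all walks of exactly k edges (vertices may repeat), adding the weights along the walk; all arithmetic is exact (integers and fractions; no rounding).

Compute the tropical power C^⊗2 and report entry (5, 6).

C^⊗2:
  [-1, 1, 22, 7, 34, 0]
  [-11, -9, 12, -3, 36, -10]
  [3, ∞, 11, 33, 12, -1]
  [-12, -10, 11, -4, -9, -11]
  [-3, -1, 20, 5, -14, -6]
  [-7, -5, 11, 1, 2, -9]
Key observation: the optimum is the walk 5->5->6, with weight (-7) + 1 = -6.
Optimal value attained by: walk 5->5->6.
Answer: (C^⊗2)[5][6] = -6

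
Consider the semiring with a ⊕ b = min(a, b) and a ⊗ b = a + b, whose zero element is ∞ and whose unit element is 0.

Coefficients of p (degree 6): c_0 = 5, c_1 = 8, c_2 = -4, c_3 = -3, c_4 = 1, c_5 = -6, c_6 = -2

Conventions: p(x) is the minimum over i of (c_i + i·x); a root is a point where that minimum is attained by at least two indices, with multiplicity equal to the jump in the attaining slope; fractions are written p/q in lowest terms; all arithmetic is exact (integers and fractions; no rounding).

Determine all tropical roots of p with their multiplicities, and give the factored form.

hull edge (i=0, c=5) to (i=2, c=-4): slope -9/2, span 2
hull edge (i=2, c=-4) to (i=5, c=-6): slope -2/3, span 3
hull edge (i=5, c=-6) to (i=6, c=-2): slope 4, span 1
Factored form: p(x) = -2 ⊗ (x ⊕ (-4)) ⊗ (x ⊕ 2/3) ⊗ (x ⊕ 2/3) ⊗ (x ⊕ 2/3) ⊗ (x ⊕ 9/2) ⊗ (x ⊕ 9/2)
Answer: roots = -4 (mult 1), 2/3 (mult 3), 9/2 (mult 2)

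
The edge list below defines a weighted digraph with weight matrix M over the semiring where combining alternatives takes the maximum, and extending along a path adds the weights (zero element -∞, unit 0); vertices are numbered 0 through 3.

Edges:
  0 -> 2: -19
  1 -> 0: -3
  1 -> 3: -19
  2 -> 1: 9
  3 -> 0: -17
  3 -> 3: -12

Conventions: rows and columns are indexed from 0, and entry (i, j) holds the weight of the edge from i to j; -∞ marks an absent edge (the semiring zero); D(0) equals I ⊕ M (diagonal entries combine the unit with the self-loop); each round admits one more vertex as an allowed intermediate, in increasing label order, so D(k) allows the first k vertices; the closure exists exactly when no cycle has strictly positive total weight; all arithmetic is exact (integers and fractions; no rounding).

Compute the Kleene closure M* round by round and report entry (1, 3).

D(0):
  [0, -∞, -19, -∞]
  [-3, 0, -∞, -19]
  [-∞, 9, 0, -∞]
  [-17, -∞, -∞, 0]
D(1):
  [0, -∞, -19, -∞]
  [-3, 0, -22, -19]
  [-∞, 9, 0, -∞]
  [-17, -∞, -36, 0]
D(2):
  [0, -∞, -19, -∞]
  [-3, 0, -22, -19]
  [6, 9, 0, -10]
  [-17, -∞, -36, 0]
D(3):
  [0, -10, -19, -29]
  [-3, 0, -22, -19]
  [6, 9, 0, -10]
  [-17, -27, -36, 0]
D(4):
  [0, -10, -19, -29]
  [-3, 0, -22, -19]
  [6, 9, 0, -10]
  [-17, -27, -36, 0]
Answer: M*[1][3] = -19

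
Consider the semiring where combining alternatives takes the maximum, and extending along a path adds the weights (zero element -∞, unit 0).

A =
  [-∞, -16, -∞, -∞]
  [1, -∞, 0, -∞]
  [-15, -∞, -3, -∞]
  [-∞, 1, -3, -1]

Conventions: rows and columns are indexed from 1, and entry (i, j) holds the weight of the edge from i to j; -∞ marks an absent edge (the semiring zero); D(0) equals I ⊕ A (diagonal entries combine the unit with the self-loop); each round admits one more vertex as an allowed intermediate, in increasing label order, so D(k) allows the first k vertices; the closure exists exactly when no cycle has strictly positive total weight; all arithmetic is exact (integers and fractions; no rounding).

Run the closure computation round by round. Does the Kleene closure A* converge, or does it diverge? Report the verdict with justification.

D(0):
  [0, -16, -∞, -∞]
  [1, 0, 0, -∞]
  [-15, -∞, 0, -∞]
  [-∞, 1, -3, 0]
D(1):
  [0, -16, -∞, -∞]
  [1, 0, 0, -∞]
  [-15, -31, 0, -∞]
  [-∞, 1, -3, 0]
D(2):
  [0, -16, -16, -∞]
  [1, 0, 0, -∞]
  [-15, -31, 0, -∞]
  [2, 1, 1, 0]
D(3):
  [0, -16, -16, -∞]
  [1, 0, 0, -∞]
  [-15, -31, 0, -∞]
  [2, 1, 1, 0]
D(4):
  [0, -16, -16, -∞]
  [1, 0, 0, -∞]
  [-15, -31, 0, -∞]
  [2, 1, 1, 0]
Key observation: every diagonal entry stays at the unit through all rounds, so no improving cycle exists.
Answer: CONVERGES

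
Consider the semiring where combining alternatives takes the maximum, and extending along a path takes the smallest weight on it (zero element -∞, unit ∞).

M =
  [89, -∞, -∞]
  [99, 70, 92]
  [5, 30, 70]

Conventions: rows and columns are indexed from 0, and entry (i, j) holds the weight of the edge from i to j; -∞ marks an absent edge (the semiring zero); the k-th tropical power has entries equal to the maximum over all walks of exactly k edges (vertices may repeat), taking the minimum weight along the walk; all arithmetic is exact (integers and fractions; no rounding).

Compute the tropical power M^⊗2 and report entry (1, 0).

M^⊗2:
  [89, -∞, -∞]
  [89, 70, 70]
  [30, 30, 70]
Key observation: the optimum is the walk 1->0->0, with weight 99 min 89 = 89.
Optimal value attained by: walk 1->0->0.
Answer: (M^⊗2)[1][0] = 89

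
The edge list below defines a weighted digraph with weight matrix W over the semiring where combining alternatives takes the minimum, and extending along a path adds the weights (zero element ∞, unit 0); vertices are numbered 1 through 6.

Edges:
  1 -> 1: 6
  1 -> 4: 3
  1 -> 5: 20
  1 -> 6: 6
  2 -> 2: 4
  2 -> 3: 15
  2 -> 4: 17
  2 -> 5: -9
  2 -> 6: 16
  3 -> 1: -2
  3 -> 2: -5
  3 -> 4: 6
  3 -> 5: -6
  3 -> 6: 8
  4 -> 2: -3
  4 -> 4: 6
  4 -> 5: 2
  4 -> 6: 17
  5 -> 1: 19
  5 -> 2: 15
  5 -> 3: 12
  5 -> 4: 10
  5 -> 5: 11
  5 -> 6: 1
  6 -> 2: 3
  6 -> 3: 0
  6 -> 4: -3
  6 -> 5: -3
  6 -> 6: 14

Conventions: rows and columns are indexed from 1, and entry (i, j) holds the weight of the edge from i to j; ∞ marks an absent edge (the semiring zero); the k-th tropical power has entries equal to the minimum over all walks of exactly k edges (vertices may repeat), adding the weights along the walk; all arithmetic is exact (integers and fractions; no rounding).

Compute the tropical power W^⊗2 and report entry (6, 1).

W^⊗2:
  [12, 0, 6, 3, 3, 12]
  [10, 6, 3, 1, -5, -8]
  [4, -1, 6, 1, -14, -5]
  [21, 1, 12, 12, -12, 3]
  [10, 4, 1, -2, -2, 12]
  [-2, -6, 9, 3, -6, -2]
Key observation: the optimum is the walk 6->3->1, with weight 0 + (-2) = -2.
Optimal value attained by: walk 6->3->1.
Answer: (W^⊗2)[6][1] = -2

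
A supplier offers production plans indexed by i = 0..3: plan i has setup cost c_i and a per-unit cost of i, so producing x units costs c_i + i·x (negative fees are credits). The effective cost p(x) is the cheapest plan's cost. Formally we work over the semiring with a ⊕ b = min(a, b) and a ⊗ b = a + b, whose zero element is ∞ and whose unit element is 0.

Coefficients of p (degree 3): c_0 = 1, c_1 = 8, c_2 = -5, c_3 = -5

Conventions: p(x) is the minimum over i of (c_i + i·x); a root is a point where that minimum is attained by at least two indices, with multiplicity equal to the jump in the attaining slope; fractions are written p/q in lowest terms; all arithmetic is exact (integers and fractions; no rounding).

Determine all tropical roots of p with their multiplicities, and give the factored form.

hull edge (i=0, c=1) to (i=2, c=-5): slope -3, span 2
hull edge (i=2, c=-5) to (i=3, c=-5): slope 0, span 1
Factored form: p(x) = -5 ⊗ (x ⊕ 0) ⊗ (x ⊕ 3) ⊗ (x ⊕ 3)
Answer: roots = 0 (mult 1), 3 (mult 2)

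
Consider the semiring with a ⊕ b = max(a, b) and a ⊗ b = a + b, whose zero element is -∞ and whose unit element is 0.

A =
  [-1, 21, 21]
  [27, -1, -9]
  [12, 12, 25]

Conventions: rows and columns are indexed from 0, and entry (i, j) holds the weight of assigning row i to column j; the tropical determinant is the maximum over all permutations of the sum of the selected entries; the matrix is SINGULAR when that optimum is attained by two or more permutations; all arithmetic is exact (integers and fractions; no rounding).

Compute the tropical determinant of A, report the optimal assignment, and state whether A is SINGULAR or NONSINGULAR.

σ = (0, 1, 2): (-1) + (-1) + 25 = 23
σ = (0, 2, 1): (-1) + (-9) + 12 = 2
σ = (1, 0, 2): 21 + 27 + 25 = 73
σ = (1, 2, 0): 21 + (-9) + 12 = 24
σ = (2, 0, 1): 21 + 27 + 12 = 60
σ = (2, 1, 0): 21 + (-1) + 12 = 32
Optimal value attained by: σ = (1, 0, 2).
Answer: det⊕(A) = 73; verdict: NONSINGULAR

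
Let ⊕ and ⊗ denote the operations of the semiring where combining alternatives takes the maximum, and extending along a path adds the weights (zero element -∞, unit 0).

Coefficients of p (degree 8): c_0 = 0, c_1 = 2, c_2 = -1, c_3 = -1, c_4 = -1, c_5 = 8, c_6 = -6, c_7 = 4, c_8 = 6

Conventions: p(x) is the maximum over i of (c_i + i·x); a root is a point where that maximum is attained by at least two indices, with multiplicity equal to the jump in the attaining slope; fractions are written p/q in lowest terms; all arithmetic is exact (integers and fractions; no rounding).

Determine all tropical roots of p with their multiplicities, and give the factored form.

hull edge (i=0, c=0) to (i=1, c=2): slope 2, span 1
hull edge (i=1, c=2) to (i=5, c=8): slope 3/2, span 4
hull edge (i=5, c=8) to (i=8, c=6): slope -2/3, span 3
Factored form: p(x) = 6 ⊗ (x ⊕ (-2)) ⊗ (x ⊕ (-3/2)) ⊗ (x ⊕ (-3/2)) ⊗ (x ⊕ (-3/2)) ⊗ (x ⊕ (-3/2)) ⊗ (x ⊕ 2/3) ⊗ (x ⊕ 2/3) ⊗ (x ⊕ 2/3)
Answer: roots = -2 (mult 1), -3/2 (mult 4), 2/3 (mult 3)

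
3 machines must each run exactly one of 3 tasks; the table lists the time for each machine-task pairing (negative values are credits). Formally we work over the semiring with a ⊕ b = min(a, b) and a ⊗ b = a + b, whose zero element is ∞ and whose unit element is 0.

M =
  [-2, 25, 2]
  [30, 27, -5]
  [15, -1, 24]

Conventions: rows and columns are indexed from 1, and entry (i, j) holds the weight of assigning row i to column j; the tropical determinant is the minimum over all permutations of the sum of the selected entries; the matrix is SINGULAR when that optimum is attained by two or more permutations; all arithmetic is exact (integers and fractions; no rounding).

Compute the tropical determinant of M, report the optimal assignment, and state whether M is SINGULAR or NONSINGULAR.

σ = (1, 2, 3): (-2) + 27 + 24 = 49
σ = (1, 3, 2): (-2) + (-5) + (-1) = -8
σ = (2, 1, 3): 25 + 30 + 24 = 79
σ = (2, 3, 1): 25 + (-5) + 15 = 35
σ = (3, 1, 2): 2 + 30 + (-1) = 31
σ = (3, 2, 1): 2 + 27 + 15 = 44
Optimal value attained by: σ = (1, 3, 2).
Answer: det⊕(M) = -8; verdict: NONSINGULAR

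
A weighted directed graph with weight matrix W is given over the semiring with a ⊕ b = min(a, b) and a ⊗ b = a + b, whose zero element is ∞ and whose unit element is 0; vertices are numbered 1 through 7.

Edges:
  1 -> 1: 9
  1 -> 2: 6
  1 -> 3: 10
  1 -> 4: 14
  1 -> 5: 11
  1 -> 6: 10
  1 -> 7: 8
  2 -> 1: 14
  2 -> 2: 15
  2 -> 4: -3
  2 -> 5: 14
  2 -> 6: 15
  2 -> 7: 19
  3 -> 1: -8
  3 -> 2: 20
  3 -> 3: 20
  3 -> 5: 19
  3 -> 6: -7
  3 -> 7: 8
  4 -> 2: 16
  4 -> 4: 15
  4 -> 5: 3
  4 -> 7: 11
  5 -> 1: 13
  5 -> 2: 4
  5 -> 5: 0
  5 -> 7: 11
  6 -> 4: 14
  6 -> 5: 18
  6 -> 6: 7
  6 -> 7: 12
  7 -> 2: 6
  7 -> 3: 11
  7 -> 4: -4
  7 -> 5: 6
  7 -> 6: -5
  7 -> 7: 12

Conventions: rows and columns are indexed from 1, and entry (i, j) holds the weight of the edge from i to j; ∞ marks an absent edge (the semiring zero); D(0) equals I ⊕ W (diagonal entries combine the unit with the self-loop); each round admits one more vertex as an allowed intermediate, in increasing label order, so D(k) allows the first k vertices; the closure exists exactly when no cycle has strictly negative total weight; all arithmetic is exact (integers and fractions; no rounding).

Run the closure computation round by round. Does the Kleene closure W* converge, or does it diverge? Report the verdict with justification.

D(0):
  [0, 6, 10, 14, 11, 10, 8]
  [14, 0, ∞, -3, 14, 15, 19]
  [-8, 20, 0, ∞, 19, -7, 8]
  [∞, 16, ∞, 0, 3, ∞, 11]
  [13, 4, ∞, ∞, 0, ∞, 11]
  [∞, ∞, ∞, 14, 18, 0, 12]
  [∞, 6, 11, -4, 6, -5, 0]
D(1):
  [0, 6, 10, 14, 11, 10, 8]
  [14, 0, 24, -3, 14, 15, 19]
  [-8, -2, 0, 6, 3, -7, 0]
  [∞, 16, ∞, 0, 3, ∞, 11]
  [13, 4, 23, 27, 0, 23, 11]
  [∞, ∞, ∞, 14, 18, 0, 12]
  [∞, 6, 11, -4, 6, -5, 0]
D(2):
  [0, 6, 10, 3, 11, 10, 8]
  [14, 0, 24, -3, 14, 15, 19]
  [-8, -2, 0, -5, 3, -7, 0]
  [30, 16, 40, 0, 3, 31, 11]
  [13, 4, 23, 1, 0, 19, 11]
  [∞, ∞, ∞, 14, 18, 0, 12]
  [20, 6, 11, -4, 6, -5, 0]
D(3):
  [0, 6, 10, 3, 11, 3, 8]
  [14, 0, 24, -3, 14, 15, 19]
  [-8, -2, 0, -5, 3, -7, 0]
  [30, 16, 40, 0, 3, 31, 11]
  [13, 4, 23, 1, 0, 16, 11]
  [∞, ∞, ∞, 14, 18, 0, 12]
  [3, 6, 11, -4, 6, -5, 0]
D(4):
  [0, 6, 10, 3, 6, 3, 8]
  [14, 0, 24, -3, 0, 15, 8]
  [-8, -2, 0, -5, -2, -7, 0]
  [30, 16, 40, 0, 3, 31, 11]
  [13, 4, 23, 1, 0, 16, 11]
  [44, 30, 54, 14, 17, 0, 12]
  [3, 6, 11, -4, -1, -5, 0]
D(5):
  [0, 6, 10, 3, 6, 3, 8]
  [13, 0, 23, -3, 0, 15, 8]
  [-8, -2, 0, -5, -2, -7, 0]
  [16, 7, 26, 0, 3, 19, 11]
  [13, 4, 23, 1, 0, 16, 11]
  [30, 21, 40, 14, 17, 0, 12]
  [3, 3, 11, -4, -1, -5, 0]
D(6):
  [0, 6, 10, 3, 6, 3, 8]
  [13, 0, 23, -3, 0, 15, 8]
  [-8, -2, 0, -5, -2, -7, 0]
  [16, 7, 26, 0, 3, 19, 11]
  [13, 4, 23, 1, 0, 16, 11]
  [30, 21, 40, 14, 17, 0, 12]
  [3, 3, 11, -4, -1, -5, 0]
D(7):
  [0, 6, 10, 3, 6, 3, 8]
  [11, 0, 19, -3, 0, 3, 8]
  [-8, -2, 0, -5, -2, -7, 0]
  [14, 7, 22, 0, 3, 6, 11]
  [13, 4, 22, 1, 0, 6, 11]
  [15, 15, 23, 8, 11, 0, 12]
  [3, 3, 11, -4, -1, -5, 0]
Key observation: every diagonal entry stays at the unit through all rounds, so no improving cycle exists.
Answer: CONVERGES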